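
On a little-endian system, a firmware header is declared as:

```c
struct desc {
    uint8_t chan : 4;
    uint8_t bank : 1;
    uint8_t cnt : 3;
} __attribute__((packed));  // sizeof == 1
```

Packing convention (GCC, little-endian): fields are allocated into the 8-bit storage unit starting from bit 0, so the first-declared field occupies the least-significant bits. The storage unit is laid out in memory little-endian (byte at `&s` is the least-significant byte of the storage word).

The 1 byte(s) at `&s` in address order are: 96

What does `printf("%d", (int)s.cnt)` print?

4

[0]=0x96 (little-endian) → word 0x96
chan:4 @ bit 0 → (0x96>>0)&0xf = 0x6
bank:1 @ bit 4 → (0x96>>4)&0x1 = 0x1
cnt:3 @ bit 5 → (0x96>>5)&0x7 = 0x4  ←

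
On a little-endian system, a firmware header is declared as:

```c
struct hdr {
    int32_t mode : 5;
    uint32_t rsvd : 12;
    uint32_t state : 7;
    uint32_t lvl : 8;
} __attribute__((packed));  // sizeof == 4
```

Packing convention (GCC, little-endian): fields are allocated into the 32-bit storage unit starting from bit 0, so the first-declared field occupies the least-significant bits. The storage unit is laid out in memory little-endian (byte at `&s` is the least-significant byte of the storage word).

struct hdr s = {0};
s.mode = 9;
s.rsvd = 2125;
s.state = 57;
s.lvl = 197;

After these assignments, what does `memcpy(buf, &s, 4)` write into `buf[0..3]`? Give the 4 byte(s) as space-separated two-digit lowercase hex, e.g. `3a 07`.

a9 09 73 c5

[0+:5] mode=9 & 0x1f = 0x9; word=0x00000009
[5+:12] rsvd=2125 & 0xfff = 0x84d; word=0x000109a9
[17+:7] state=57 & 0x7f = 0x39; word=0x007309a9
[24+:8] lvl=197 & 0xff = 0xc5; word=0xc57309a9
word = 0xc57309a9 → little-endian bytes:
  [0]=0xa9  [1]=0x09  [2]=0x73  [3]=0xc5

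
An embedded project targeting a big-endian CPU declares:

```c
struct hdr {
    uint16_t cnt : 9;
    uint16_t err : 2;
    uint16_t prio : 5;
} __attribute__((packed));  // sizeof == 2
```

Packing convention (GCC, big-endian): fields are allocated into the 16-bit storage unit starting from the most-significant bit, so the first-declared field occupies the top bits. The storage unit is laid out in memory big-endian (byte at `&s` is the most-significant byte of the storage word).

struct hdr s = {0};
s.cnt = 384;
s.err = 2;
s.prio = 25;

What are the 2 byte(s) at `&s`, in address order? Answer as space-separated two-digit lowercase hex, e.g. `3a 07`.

cnt (9b) val=384 bits=0x180 at bit 7: 0xc000
err (2b) val=2 bits=0x2 at bit 5: 0xc040
prio (5b) val=25 bits=0x19 at bit 0: 0xc059
word = 0xc059 → big-endian bytes:
  [0]=0xc0  [1]=0x59

c0 59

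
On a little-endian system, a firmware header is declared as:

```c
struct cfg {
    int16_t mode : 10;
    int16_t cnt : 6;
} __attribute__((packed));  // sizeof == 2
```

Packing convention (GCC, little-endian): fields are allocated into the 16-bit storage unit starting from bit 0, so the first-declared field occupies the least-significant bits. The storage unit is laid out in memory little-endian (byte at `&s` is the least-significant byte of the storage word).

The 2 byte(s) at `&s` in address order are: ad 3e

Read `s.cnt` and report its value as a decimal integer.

[0]=0xad [1]=0x3e (little-endian) → word 0x3ead
mode:10 @ bit 0 → (0x3ead>>0)&0x3ff = 0x2ad
cnt:6 @ bit 10 → (0x3ead>>10)&0x3f = 0xf  ←
cnt signed 6b, MSB=0: value = 15

15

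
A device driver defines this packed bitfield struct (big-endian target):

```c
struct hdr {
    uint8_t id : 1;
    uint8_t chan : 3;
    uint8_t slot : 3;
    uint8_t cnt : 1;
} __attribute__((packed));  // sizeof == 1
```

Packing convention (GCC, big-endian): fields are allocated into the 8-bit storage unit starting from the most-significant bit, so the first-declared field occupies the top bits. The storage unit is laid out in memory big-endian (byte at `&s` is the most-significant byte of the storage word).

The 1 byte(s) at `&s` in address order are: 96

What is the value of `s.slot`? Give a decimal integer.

3

[0]=0x96 (big-endian) → word 0x96
id:1 @ bit 7 → (0x96>>7)&0x1 = 0x1
chan:3 @ bit 4 → (0x96>>4)&0x7 = 0x1
slot:3 @ bit 1 → (0x96>>1)&0x7 = 0x3  ←
cnt:1 @ bit 0 → (0x96>>0)&0x1 = 0x0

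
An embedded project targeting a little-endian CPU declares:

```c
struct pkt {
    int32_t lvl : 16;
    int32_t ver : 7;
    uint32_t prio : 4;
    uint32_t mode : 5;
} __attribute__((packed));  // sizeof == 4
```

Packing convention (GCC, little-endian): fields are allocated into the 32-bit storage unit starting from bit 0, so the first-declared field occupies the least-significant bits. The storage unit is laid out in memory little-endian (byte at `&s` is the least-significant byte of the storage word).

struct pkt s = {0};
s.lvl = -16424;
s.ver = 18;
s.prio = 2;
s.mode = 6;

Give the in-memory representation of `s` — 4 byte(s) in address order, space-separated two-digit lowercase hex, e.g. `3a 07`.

d8 bf 12 31

[0+:16] lvl=-16424 & 0xffff = 0xbfd8; word=0x0000bfd8
[16+:7] ver=18 & 0x7f = 0x12; word=0x0012bfd8
[23+:4] prio=2 & 0xf = 0x2; word=0x0112bfd8
[27+:5] mode=6 & 0x1f = 0x6; word=0x3112bfd8
word = 0x3112bfd8 → little-endian bytes:
  [0]=0xd8  [1]=0xbf  [2]=0x12  [3]=0x31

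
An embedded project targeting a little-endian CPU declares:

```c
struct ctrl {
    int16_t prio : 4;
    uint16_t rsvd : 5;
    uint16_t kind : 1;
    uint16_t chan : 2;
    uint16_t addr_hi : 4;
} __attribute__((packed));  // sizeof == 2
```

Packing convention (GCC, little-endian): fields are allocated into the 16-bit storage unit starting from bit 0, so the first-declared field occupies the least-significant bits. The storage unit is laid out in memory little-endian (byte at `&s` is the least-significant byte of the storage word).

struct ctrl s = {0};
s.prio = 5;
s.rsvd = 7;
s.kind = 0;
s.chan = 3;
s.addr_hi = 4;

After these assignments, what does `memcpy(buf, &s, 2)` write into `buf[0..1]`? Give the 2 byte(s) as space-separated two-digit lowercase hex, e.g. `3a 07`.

prio (4b) val=5 bits=0x5 at bit 0: 0x0005
rsvd (5b) val=7 bits=0x7 at bit 4: 0x0075
kind (1b) val=0 bits=0x0 at bit 9: 0x0075
chan (2b) val=3 bits=0x3 at bit 10: 0x0c75
addr_hi (4b) val=4 bits=0x4 at bit 12: 0x4c75
word = 0x4c75 → little-endian bytes:
  [0]=0x75  [1]=0x4c

75 4c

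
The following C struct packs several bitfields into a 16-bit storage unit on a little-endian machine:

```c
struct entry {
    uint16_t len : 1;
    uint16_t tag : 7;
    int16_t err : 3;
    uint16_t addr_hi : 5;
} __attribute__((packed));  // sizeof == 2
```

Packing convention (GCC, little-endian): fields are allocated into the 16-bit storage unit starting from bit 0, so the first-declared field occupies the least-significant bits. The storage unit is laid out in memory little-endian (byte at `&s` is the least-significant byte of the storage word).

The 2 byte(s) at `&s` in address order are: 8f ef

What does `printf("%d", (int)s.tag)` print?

[0]=0x8f [1]=0xef (little-endian) → word 0xef8f
len [0+:1] = (word>>0) & 0x1 = 1
tag [1+:7] = (word>>1) & 0x7f = 71  ←
err [8+:3] = (word>>8) & 0x7 = 7
addr_hi [11+:5] = (word>>11) & 0x1f = 29

71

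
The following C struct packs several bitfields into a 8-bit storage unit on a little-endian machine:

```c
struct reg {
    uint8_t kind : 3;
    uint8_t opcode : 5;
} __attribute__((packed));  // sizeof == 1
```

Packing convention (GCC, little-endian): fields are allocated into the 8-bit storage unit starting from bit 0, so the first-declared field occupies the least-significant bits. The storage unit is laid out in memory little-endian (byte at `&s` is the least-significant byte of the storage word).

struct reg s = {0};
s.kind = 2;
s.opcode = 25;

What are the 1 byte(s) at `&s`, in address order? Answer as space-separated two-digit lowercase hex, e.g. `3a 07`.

kind:3 = 2 → 0x2 << 0 → word 0x02
opcode:5 = 25 → 0x19 << 3 → word 0xca
word = 0xca → little-endian bytes:
  [0]=0xca

ca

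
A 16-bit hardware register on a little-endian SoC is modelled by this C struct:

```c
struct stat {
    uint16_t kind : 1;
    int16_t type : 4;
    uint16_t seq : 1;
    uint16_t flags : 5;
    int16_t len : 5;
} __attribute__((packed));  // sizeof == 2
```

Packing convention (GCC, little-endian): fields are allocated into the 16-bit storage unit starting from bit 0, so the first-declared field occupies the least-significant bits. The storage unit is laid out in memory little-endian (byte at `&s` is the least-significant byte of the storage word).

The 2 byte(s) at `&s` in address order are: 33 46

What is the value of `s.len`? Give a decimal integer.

[0]=0x33 [1]=0x46 (little-endian) → word 0x4633
kind [0+:1] = (word>>0) & 0x1 = 1
type [1+:4] = (word>>1) & 0xf = 9
seq [5+:1] = (word>>5) & 0x1 = 1
flags [6+:5] = (word>>6) & 0x1f = 24
len [11+:5] = (word>>11) & 0x1f = 8  ←
len signed 5b, MSB=0: value = 8

8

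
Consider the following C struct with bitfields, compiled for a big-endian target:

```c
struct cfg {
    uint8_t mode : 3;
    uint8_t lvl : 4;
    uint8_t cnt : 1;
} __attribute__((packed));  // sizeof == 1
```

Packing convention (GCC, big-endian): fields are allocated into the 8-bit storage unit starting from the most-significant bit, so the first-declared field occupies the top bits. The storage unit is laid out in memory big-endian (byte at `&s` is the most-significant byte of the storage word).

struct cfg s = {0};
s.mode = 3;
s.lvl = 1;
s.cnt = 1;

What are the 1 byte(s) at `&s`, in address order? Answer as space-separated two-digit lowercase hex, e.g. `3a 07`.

63

mode (3b) val=3 bits=0x3 at bit 5: 0x60
lvl (4b) val=1 bits=0x1 at bit 1: 0x62
cnt (1b) val=1 bits=0x1 at bit 0: 0x63
word = 0x63 → big-endian bytes:
  [0]=0x63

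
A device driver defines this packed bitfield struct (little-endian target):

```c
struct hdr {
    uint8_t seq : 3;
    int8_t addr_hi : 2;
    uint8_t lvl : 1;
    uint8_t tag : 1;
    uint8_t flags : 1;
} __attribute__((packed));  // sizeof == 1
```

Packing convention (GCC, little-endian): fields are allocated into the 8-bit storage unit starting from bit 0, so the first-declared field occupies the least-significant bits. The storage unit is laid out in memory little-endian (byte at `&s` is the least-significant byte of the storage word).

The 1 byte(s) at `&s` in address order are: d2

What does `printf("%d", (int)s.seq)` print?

2

[0]=0xd2 (little-endian) → word 0xd2
seq [0+:3] = (word>>0) & 0x7 = 2  ←
addr_hi [3+:2] = (word>>3) & 0x3 = 2
lvl [5+:1] = (word>>5) & 0x1 = 0
tag [6+:1] = (word>>6) & 0x1 = 1
flags [7+:1] = (word>>7) & 0x1 = 1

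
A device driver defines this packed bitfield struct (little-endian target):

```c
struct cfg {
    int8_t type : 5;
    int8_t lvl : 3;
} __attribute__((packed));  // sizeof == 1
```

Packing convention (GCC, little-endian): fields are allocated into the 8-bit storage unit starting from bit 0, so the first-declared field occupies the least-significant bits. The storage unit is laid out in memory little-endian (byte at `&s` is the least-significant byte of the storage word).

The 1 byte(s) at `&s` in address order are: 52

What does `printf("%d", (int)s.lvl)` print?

2

[0]=0x52 (little-endian) → word 0x52
type:5 @ bit 0 → (0x52>>0)&0x1f = 0x12
lvl:3 @ bit 5 → (0x52>>5)&0x7 = 0x2  ←
lvl signed 3b, MSB=0: value = 2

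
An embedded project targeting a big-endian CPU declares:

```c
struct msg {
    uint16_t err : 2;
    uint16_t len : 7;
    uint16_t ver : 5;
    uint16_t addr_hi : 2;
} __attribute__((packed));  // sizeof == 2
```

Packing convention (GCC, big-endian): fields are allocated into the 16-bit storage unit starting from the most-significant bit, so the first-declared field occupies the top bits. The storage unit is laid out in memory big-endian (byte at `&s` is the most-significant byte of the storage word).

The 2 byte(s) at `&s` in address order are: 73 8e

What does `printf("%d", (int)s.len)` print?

[0]=0x73 [1]=0x8e (big-endian) → word 0x738e
err:2 @ bit 14 → (0x738e>>14)&0x3 = 0x1
len:7 @ bit 7 → (0x738e>>7)&0x7f = 0x67  ←
ver:5 @ bit 2 → (0x738e>>2)&0x1f = 0x3
addr_hi:2 @ bit 0 → (0x738e>>0)&0x3 = 0x2

103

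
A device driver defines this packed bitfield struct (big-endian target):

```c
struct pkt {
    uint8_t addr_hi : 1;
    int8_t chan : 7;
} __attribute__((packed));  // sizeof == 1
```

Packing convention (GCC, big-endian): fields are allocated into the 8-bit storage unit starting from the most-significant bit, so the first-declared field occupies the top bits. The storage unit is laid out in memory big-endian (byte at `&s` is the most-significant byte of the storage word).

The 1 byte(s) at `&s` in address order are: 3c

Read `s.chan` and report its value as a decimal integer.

60

[0]=0x3c (big-endian) → word 0x3c
addr_hi:1 @ bit 7 → (0x3c>>7)&0x1 = 0x0
chan:7 @ bit 0 → (0x3c>>0)&0x7f = 0x3c  ←
chan signed 7b, MSB=0: value = 60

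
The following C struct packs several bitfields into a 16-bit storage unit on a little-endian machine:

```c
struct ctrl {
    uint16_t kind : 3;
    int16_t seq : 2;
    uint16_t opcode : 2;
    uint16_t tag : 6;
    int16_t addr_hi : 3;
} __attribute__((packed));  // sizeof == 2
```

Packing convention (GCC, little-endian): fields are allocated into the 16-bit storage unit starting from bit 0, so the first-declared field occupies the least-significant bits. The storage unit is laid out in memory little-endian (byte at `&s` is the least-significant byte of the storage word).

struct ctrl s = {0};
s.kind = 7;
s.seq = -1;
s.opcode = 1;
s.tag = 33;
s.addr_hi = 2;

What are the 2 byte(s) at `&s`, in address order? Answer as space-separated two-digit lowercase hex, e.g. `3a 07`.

bf 50

kind:3 = 7 → 0x7 << 0 → word 0x0007
seq:2 = -1 → 0x3 << 3 → word 0x001f
opcode:2 = 1 → 0x1 << 5 → word 0x003f
tag:6 = 33 → 0x21 << 7 → word 0x10bf
addr_hi:3 = 2 → 0x2 << 13 → word 0x50bf
word = 0x50bf → little-endian bytes:
  [0]=0xbf  [1]=0x50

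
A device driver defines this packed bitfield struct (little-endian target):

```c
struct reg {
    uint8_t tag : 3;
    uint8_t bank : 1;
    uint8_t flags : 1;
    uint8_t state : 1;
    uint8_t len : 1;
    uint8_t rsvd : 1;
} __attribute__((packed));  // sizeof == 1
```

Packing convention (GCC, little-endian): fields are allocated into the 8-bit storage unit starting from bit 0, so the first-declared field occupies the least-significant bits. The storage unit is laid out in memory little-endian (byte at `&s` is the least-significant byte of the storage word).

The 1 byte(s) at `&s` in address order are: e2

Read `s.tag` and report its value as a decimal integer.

2

[0]=0xe2 (little-endian) → word 0xe2
tag [0+:3] = (word>>0) & 0x7 = 2  ←
bank [3+:1] = (word>>3) & 0x1 = 0
flags [4+:1] = (word>>4) & 0x1 = 0
state [5+:1] = (word>>5) & 0x1 = 1
len [6+:1] = (word>>6) & 0x1 = 1
rsvd [7+:1] = (word>>7) & 0x1 = 1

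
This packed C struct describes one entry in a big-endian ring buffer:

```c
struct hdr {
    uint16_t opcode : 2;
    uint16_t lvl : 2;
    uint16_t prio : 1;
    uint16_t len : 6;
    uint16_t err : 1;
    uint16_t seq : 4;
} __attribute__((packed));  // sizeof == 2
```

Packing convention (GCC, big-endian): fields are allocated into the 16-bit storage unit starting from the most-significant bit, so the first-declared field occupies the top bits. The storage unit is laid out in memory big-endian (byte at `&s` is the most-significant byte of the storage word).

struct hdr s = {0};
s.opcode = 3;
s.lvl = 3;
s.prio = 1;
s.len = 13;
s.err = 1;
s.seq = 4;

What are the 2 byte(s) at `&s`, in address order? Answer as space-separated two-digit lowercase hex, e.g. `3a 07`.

opcode (2b) val=3 bits=0x3 at bit 14: 0xc000
lvl (2b) val=3 bits=0x3 at bit 12: 0xf000
prio (1b) val=1 bits=0x1 at bit 11: 0xf800
len (6b) val=13 bits=0xd at bit 5: 0xf9a0
err (1b) val=1 bits=0x1 at bit 4: 0xf9b0
seq (4b) val=4 bits=0x4 at bit 0: 0xf9b4
word = 0xf9b4 → big-endian bytes:
  [0]=0xf9  [1]=0xb4

f9 b4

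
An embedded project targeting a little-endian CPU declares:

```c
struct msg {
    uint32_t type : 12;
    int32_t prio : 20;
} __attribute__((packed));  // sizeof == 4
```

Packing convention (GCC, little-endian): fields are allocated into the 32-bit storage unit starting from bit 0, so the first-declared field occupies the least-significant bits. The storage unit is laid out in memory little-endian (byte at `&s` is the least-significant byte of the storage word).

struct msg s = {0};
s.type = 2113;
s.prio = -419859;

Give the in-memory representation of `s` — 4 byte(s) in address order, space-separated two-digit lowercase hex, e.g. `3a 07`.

41 d8 7e 99

[0+:12] type=2113 & 0xfff = 0x841; word=0x00000841
[12+:20] prio=-419859 & 0xfffff = 0x997ed; word=0x997ed841
word = 0x997ed841 → little-endian bytes:
  [0]=0x41  [1]=0xd8  [2]=0x7e  [3]=0x99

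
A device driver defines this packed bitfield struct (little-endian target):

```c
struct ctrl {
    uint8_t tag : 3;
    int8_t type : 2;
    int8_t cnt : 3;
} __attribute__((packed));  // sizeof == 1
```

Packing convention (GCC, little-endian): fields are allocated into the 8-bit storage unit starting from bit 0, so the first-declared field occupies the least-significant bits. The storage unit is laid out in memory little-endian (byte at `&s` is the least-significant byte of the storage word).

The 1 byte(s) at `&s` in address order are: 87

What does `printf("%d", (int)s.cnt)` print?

[0]=0x87 (little-endian) → word 0x87
tag [0+:3] = (word>>0) & 0x7 = 7
type [3+:2] = (word>>3) & 0x3 = 0
cnt [5+:3] = (word>>5) & 0x7 = 4  ←
cnt signed 3b, MSB=1: 4 - 8 = -4

-4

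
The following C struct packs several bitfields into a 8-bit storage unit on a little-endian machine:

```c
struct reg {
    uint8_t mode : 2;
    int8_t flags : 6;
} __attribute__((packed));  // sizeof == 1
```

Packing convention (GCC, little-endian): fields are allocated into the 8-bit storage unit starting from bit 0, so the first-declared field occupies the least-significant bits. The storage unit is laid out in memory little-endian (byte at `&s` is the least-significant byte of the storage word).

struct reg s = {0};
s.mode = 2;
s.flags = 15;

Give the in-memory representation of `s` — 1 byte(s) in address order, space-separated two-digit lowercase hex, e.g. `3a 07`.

3e

mode (2b) val=2 bits=0x2 at bit 0: 0x02
flags (6b) val=15 bits=0xf at bit 2: 0x3e
word = 0x3e → little-endian bytes:
  [0]=0x3e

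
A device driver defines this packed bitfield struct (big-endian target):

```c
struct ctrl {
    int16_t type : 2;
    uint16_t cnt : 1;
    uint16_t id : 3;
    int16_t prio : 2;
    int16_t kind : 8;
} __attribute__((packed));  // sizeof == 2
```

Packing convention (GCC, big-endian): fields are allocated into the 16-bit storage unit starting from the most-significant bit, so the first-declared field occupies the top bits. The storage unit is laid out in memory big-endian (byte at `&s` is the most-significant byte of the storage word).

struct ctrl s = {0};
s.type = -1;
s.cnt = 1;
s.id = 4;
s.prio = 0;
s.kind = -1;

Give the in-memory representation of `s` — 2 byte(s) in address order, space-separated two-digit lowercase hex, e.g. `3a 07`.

f0 ff

type:2 = -1 → 0x3 << 14 → word 0xc000
cnt:1 = 1 → 0x1 << 13 → word 0xe000
id:3 = 4 → 0x4 << 10 → word 0xf000
prio:2 = 0 → 0x0 << 8 → word 0xf000
kind:8 = -1 → 0xff << 0 → word 0xf0ff
word = 0xf0ff → big-endian bytes:
  [0]=0xf0  [1]=0xff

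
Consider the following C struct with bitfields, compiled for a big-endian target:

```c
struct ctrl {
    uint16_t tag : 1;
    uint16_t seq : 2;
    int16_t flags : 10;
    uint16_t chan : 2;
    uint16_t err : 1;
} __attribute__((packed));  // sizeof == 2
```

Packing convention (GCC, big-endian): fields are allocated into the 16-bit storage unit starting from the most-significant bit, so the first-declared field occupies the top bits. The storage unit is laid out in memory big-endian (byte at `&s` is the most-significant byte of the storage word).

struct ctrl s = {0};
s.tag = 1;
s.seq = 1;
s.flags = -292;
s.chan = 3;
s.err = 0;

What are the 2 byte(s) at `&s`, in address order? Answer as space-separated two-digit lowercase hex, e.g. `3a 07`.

[15+:1] tag=1 & 0x1 = 0x1; word=0x8000
[13+:2] seq=1 & 0x3 = 0x1; word=0xa000
[3+:10] flags=-292 & 0x3ff = 0x2dc; word=0xb6e0
[1+:2] chan=3 & 0x3 = 0x3; word=0xb6e6
[0+:1] err=0 & 0x1 = 0x0; word=0xb6e6
word = 0xb6e6 → big-endian bytes:
  [0]=0xb6  [1]=0xe6

b6 e6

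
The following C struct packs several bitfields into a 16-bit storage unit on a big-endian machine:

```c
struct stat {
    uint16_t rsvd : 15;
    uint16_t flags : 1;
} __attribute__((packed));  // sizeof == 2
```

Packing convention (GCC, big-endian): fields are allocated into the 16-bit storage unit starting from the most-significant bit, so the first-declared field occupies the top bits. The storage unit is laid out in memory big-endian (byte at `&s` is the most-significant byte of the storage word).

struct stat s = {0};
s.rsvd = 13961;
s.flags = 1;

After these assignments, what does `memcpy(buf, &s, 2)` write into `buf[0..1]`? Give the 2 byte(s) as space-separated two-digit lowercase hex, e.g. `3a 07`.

6d 13

rsvd:15 = 13961 → 0x3689 << 1 → word 0x6d12
flags:1 = 1 → 0x1 << 0 → word 0x6d13
word = 0x6d13 → big-endian bytes:
  [0]=0x6d  [1]=0x13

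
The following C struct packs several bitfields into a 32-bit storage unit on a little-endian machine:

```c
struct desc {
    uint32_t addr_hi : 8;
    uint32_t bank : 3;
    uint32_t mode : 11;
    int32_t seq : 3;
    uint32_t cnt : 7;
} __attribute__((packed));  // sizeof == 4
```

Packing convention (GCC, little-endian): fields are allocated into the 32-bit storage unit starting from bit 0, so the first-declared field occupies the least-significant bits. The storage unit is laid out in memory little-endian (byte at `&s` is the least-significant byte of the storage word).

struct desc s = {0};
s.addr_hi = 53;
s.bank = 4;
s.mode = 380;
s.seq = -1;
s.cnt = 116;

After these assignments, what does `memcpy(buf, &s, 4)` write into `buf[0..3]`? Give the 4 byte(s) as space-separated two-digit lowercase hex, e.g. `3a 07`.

addr_hi (8b) val=53 bits=0x35 at bit 0: 0x00000035
bank (3b) val=4 bits=0x4 at bit 8: 0x00000435
mode (11b) val=380 bits=0x17c at bit 11: 0x000be435
seq (3b) val=-1 bits=0x7 at bit 22: 0x01cbe435
cnt (7b) val=116 bits=0x74 at bit 25: 0xe9cbe435
word = 0xe9cbe435 → little-endian bytes:
  [0]=0x35  [1]=0xe4  [2]=0xcb  [3]=0xe9

35 e4 cb e9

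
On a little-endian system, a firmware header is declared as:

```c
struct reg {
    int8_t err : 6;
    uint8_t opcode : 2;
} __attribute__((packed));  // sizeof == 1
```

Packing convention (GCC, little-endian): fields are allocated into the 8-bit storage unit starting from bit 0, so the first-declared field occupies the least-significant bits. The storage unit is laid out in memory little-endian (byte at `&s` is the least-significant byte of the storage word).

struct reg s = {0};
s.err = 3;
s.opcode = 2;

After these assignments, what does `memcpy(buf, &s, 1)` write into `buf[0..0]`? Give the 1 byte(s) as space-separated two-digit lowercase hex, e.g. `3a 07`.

[0+:6] err=3 & 0x3f = 0x3; word=0x03
[6+:2] opcode=2 & 0x3 = 0x2; word=0x83
word = 0x83 → little-endian bytes:
  [0]=0x83

83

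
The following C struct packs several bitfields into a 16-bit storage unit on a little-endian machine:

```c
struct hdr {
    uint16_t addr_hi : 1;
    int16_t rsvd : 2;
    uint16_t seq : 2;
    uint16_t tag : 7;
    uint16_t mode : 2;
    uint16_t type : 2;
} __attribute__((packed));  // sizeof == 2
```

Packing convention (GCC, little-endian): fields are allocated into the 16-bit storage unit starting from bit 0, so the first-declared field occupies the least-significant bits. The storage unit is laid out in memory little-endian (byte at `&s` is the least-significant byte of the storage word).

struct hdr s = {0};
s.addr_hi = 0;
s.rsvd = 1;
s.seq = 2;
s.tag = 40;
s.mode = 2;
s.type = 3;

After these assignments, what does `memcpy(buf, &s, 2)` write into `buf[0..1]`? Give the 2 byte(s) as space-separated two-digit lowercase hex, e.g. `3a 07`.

12 e5

addr_hi:1 = 0 → 0x0 << 0 → word 0x0000
rsvd:2 = 1 → 0x1 << 1 → word 0x0002
seq:2 = 2 → 0x2 << 3 → word 0x0012
tag:7 = 40 → 0x28 << 5 → word 0x0512
mode:2 = 2 → 0x2 << 12 → word 0x2512
type:2 = 3 → 0x3 << 14 → word 0xe512
word = 0xe512 → little-endian bytes:
  [0]=0x12  [1]=0xe5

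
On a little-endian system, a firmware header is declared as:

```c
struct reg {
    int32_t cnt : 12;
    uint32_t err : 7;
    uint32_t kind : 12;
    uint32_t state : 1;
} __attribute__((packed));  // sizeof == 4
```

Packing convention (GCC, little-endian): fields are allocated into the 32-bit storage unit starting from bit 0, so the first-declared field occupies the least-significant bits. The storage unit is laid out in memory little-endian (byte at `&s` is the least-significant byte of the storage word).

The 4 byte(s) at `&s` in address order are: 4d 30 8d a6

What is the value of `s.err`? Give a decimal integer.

[0]=0x4d [1]=0x30 [2]=0x8d [3]=0xa6 (little-endian) → word 0xa68d304d
cnt [0+:12] = (word>>0) & 0xfff = 77
err [12+:7] = (word>>12) & 0x7f = 83  ←
kind [19+:12] = (word>>19) & 0xfff = 1233
state [31+:1] = (word>>31) & 0x1 = 1

83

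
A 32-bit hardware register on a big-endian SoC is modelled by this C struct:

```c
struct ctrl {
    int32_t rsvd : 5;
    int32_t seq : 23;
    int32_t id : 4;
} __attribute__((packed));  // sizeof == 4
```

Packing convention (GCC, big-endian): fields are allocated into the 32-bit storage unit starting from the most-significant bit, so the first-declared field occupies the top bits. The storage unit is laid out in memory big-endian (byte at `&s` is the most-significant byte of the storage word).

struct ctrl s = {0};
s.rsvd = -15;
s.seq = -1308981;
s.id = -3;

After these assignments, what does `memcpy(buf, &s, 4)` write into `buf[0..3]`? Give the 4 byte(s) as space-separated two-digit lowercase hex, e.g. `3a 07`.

rsvd:5 = -15 → 0x11 << 27 → word 0x88000000
seq:23 = -1308981 → 0x6c06cb << 4 → word 0x8ec06cb0
id:4 = -3 → 0xd << 0 → word 0x8ec06cbd
word = 0x8ec06cbd → big-endian bytes:
  [0]=0x8e  [1]=0xc0  [2]=0x6c  [3]=0xbd

8e c0 6c bd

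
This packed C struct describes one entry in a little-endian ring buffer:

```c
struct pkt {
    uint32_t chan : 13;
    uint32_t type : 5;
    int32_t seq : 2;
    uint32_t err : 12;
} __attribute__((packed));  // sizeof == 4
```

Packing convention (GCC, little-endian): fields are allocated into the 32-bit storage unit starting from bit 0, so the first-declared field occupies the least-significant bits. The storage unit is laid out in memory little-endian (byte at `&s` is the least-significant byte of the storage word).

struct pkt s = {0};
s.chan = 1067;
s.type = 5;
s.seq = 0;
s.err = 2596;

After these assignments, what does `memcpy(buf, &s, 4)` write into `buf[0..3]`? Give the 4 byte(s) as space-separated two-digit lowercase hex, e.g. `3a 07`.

chan:13 = 1067 → 0x42b << 0 → word 0x0000042b
type:5 = 5 → 0x5 << 13 → word 0x0000a42b
seq:2 = 0 → 0x0 << 18 → word 0x0000a42b
err:12 = 2596 → 0xa24 << 20 → word 0xa240a42b
word = 0xa240a42b → little-endian bytes:
  [0]=0x2b  [1]=0xa4  [2]=0x40  [3]=0xa2

2b a4 40 a2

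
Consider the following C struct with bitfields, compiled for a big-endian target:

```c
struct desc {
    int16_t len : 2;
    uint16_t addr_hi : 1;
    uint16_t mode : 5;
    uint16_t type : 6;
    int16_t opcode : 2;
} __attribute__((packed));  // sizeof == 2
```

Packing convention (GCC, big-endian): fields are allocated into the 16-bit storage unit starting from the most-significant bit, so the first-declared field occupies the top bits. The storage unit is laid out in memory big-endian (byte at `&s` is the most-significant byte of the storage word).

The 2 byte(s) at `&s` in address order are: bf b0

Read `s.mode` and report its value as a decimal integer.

31

[0]=0xbf [1]=0xb0 (big-endian) → word 0xbfb0
len [14+:2] = (word>>14) & 0x3 = 2
addr_hi [13+:1] = (word>>13) & 0x1 = 1
mode [8+:5] = (word>>8) & 0x1f = 31  ←
type [2+:6] = (word>>2) & 0x3f = 44
opcode [0+:2] = (word>>0) & 0x3 = 0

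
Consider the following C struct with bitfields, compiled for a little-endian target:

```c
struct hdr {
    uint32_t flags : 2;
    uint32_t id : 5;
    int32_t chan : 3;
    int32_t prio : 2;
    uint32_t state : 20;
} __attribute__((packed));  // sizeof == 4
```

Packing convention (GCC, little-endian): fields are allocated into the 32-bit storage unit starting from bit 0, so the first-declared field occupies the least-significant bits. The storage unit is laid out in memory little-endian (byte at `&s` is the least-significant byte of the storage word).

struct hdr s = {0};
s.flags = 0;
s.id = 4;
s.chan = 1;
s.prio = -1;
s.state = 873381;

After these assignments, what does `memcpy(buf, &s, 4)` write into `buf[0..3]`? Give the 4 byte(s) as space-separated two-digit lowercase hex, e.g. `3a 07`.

90 5c 3a d5

flags (2b) val=0 bits=0x0 at bit 0: 0x00000000
id (5b) val=4 bits=0x4 at bit 2: 0x00000010
chan (3b) val=1 bits=0x1 at bit 7: 0x00000090
prio (2b) val=-1 bits=0x3 at bit 10: 0x00000c90
state (20b) val=873381 bits=0xd53a5 at bit 12: 0xd53a5c90
word = 0xd53a5c90 → little-endian bytes:
  [0]=0x90  [1]=0x5c  [2]=0x3a  [3]=0xd5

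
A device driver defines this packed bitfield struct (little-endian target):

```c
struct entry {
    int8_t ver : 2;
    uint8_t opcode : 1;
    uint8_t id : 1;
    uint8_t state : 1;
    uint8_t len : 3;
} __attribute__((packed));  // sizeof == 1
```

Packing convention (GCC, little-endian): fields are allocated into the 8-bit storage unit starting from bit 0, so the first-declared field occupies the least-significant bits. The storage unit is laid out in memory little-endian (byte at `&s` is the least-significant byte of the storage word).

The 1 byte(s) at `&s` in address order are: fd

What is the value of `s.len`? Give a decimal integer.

7

[0]=0xfd (little-endian) → word 0xfd
ver:2 @ bit 0 → (0xfd>>0)&0x3 = 0x1
opcode:1 @ bit 2 → (0xfd>>2)&0x1 = 0x1
id:1 @ bit 3 → (0xfd>>3)&0x1 = 0x1
state:1 @ bit 4 → (0xfd>>4)&0x1 = 0x1
len:3 @ bit 5 → (0xfd>>5)&0x7 = 0x7  ←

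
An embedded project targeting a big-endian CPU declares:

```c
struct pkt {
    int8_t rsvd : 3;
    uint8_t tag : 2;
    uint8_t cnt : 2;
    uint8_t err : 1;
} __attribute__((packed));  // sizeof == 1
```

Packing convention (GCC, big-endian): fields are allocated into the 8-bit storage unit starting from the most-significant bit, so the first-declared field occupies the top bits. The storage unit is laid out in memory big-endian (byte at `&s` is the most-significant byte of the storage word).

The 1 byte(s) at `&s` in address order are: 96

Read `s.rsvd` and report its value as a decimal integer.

-4

[0]=0x96 (big-endian) → word 0x96
rsvd:3 @ bit 5 → (0x96>>5)&0x7 = 0x4  ←
tag:2 @ bit 3 → (0x96>>3)&0x3 = 0x2
cnt:2 @ bit 1 → (0x96>>1)&0x3 = 0x3
err:1 @ bit 0 → (0x96>>0)&0x1 = 0x0
rsvd signed 3b, MSB=1: 4 - 8 = -4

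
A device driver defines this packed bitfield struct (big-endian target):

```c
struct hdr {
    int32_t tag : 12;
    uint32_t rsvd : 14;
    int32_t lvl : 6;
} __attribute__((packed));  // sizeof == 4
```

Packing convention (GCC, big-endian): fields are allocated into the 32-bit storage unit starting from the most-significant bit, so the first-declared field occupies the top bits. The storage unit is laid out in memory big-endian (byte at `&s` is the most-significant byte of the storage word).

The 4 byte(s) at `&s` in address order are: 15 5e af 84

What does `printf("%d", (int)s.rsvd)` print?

[0]=0x15 [1]=0x5e [2]=0xaf [3]=0x84 (big-endian) → word 0x155eaf84
tag [20+:12] = (word>>20) & 0xfff = 341
rsvd [6+:14] = (word>>6) & 0x3fff = 15038  ←
lvl [0+:6] = (word>>0) & 0x3f = 4

15038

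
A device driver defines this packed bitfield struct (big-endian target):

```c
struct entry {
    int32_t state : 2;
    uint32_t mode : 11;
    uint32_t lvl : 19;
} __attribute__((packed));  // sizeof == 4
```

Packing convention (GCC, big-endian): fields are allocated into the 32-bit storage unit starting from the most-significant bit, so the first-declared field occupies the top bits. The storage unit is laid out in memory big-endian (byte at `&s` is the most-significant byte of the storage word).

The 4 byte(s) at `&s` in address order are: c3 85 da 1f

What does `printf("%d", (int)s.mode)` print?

[0]=0xc3 [1]=0x85 [2]=0xda [3]=0x1f (big-endian) → word 0xc385da1f
state:2 @ bit 30 → (0xc385da1f>>30)&0x3 = 0x3
mode:11 @ bit 19 → (0xc385da1f>>19)&0x7ff = 0x70  ←
lvl:19 @ bit 0 → (0xc385da1f>>0)&0x7ffff = 0x5da1f

112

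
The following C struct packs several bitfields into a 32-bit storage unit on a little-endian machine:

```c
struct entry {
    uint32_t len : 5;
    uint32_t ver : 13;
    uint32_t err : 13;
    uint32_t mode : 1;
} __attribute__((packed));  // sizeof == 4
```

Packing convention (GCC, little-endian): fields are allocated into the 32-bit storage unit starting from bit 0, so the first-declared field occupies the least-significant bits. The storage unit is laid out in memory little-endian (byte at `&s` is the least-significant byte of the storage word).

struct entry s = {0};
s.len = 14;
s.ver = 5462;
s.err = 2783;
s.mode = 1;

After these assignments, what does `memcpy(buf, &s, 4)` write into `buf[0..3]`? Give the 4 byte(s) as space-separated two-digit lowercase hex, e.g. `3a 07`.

ce aa 7e ab

[0+:5] len=14 & 0x1f = 0xe; word=0x0000000e
[5+:13] ver=5462 & 0x1fff = 0x1556; word=0x0002aace
[18+:13] err=2783 & 0x1fff = 0xadf; word=0x2b7eaace
[31+:1] mode=1 & 0x1 = 0x1; word=0xab7eaace
word = 0xab7eaace → little-endian bytes:
  [0]=0xce  [1]=0xaa  [2]=0x7e  [3]=0xab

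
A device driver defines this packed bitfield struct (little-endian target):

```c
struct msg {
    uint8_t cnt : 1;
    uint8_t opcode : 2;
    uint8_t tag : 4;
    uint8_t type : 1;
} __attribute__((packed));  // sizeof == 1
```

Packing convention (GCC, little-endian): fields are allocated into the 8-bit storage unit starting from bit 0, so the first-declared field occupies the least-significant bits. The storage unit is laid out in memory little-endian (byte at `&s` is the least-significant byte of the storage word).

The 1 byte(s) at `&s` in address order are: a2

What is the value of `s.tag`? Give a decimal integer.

[0]=0xa2 (little-endian) → word 0xa2
cnt:1 @ bit 0 → (0xa2>>0)&0x1 = 0x0
opcode:2 @ bit 1 → (0xa2>>1)&0x3 = 0x1
tag:4 @ bit 3 → (0xa2>>3)&0xf = 0x4  ←
type:1 @ bit 7 → (0xa2>>7)&0x1 = 0x1

4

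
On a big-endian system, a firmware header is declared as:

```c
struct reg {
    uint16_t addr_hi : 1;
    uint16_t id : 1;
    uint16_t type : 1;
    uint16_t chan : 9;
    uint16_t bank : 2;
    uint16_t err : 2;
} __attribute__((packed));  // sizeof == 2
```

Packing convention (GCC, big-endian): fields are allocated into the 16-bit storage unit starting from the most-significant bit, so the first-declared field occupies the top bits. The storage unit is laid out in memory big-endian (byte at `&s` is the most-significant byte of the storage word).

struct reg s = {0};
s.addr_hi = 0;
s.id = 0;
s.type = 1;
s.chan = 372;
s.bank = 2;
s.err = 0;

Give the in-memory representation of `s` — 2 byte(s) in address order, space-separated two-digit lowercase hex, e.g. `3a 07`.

addr_hi:1 = 0 → 0x0 << 15 → word 0x0000
id:1 = 0 → 0x0 << 14 → word 0x0000
type:1 = 1 → 0x1 << 13 → word 0x2000
chan:9 = 372 → 0x174 << 4 → word 0x3740
bank:2 = 2 → 0x2 << 2 → word 0x3748
err:2 = 0 → 0x0 << 0 → word 0x3748
word = 0x3748 → big-endian bytes:
  [0]=0x37  [1]=0x48

37 48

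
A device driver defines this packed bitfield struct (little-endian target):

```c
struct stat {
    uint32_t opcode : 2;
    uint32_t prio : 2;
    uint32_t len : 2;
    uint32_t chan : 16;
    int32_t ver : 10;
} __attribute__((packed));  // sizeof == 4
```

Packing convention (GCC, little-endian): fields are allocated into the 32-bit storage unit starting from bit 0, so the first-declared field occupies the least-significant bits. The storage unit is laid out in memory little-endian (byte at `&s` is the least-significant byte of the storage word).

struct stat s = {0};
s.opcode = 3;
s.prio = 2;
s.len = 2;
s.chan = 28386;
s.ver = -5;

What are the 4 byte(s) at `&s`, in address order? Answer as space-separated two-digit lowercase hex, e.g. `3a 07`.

ab b8 db fe

[0+:2] opcode=3 & 0x3 = 0x3; word=0x00000003
[2+:2] prio=2 & 0x3 = 0x2; word=0x0000000b
[4+:2] len=2 & 0x3 = 0x2; word=0x0000002b
[6+:16] chan=28386 & 0xffff = 0x6ee2; word=0x001bb8ab
[22+:10] ver=-5 & 0x3ff = 0x3fb; word=0xfedbb8ab
word = 0xfedbb8ab → little-endian bytes:
  [0]=0xab  [1]=0xb8  [2]=0xdb  [3]=0xfe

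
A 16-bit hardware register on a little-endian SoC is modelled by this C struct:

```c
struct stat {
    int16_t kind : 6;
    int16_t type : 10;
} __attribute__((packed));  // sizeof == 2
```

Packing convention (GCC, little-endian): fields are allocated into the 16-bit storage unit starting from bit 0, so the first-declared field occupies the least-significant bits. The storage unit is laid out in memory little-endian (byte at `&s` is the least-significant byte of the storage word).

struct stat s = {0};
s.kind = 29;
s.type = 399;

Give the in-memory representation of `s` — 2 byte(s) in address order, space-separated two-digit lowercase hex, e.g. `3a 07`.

dd 63

[0+:6] kind=29 & 0x3f = 0x1d; word=0x001d
[6+:10] type=399 & 0x3ff = 0x18f; word=0x63dd
word = 0x63dd → little-endian bytes:
  [0]=0xdd  [1]=0x63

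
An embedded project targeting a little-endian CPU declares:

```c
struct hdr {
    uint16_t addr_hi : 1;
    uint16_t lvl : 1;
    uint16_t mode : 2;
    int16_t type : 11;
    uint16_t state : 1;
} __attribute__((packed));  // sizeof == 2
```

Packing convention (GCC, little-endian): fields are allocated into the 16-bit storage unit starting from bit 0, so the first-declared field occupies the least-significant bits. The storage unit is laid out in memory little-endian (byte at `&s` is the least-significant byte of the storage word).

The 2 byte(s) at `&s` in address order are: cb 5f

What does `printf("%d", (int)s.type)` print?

[0]=0xcb [1]=0x5f (little-endian) → word 0x5fcb
addr_hi [0+:1] = (word>>0) & 0x1 = 1
lvl [1+:1] = (word>>1) & 0x1 = 1
mode [2+:2] = (word>>2) & 0x3 = 2
type [4+:11] = (word>>4) & 0x7ff = 1532  ←
state [15+:1] = (word>>15) & 0x1 = 0
type signed 11b, MSB=1: 1532 - 2048 = -516

-516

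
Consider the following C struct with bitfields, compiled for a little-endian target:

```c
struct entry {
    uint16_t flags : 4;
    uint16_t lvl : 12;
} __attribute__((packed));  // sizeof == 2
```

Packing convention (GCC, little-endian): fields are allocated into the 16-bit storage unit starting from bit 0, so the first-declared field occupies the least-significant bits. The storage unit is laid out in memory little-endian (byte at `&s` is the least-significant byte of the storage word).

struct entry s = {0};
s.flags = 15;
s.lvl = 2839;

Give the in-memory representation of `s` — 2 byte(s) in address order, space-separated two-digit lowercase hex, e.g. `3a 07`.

7f b1

flags (4b) val=15 bits=0xf at bit 0: 0x000f
lvl (12b) val=2839 bits=0xb17 at bit 4: 0xb17f
word = 0xb17f → little-endian bytes:
  [0]=0x7f  [1]=0xb1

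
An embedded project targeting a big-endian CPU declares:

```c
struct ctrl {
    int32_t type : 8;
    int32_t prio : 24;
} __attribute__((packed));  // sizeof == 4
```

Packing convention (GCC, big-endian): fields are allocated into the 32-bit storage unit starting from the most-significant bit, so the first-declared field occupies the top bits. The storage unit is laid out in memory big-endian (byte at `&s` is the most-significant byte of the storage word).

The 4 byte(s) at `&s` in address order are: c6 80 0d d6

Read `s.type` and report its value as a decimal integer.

-58

[0]=0xc6 [1]=0x80 [2]=0x0d [3]=0xd6 (big-endian) → word 0xc6800dd6
type:8 @ bit 24 → (0xc6800dd6>>24)&0xff = 0xc6  ←
prio:24 @ bit 0 → (0xc6800dd6>>0)&0xffffff = 0x800dd6
type signed 8b, MSB=1: 198 - 256 = -58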